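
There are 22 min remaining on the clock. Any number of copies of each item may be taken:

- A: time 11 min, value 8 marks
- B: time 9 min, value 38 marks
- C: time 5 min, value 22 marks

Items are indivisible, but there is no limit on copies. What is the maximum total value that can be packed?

Best value-per-unit is C at 22/5, and filling with it alone uses time 4×5=20. No mix of the others beats 4×22 = 88.

88 marks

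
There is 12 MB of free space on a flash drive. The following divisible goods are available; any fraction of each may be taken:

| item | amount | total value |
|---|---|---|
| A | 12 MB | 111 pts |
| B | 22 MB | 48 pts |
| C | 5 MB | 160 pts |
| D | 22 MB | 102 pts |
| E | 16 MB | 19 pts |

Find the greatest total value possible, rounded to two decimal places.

Take in order of value per unit:
- C (160/5 per unit): all 5 → value 160, running total 160.00
- A (111/12 per unit): 7 of 12 → value 7×111/12 = 64.7500, running total 224.75
Total 224.75.

224.75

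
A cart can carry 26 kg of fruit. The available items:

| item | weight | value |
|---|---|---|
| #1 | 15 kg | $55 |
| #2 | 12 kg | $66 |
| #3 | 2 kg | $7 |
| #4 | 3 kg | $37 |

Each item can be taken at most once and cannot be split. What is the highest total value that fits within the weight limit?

Check high-value combinations within 26 kg:
- #2+#3+#4: weight 12+2+3=17, value 66+7+37=110
- #2+#4: weight 12+3=15, value 66+37=103
- #1+#3+#4: weight 15+2+3=20, value 55+7+37=99
Best: $110.

$110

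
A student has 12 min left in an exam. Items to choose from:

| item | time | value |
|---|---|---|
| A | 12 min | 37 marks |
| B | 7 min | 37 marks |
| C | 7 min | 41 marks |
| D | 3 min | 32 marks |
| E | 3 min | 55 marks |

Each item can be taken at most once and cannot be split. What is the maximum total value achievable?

Check high-value combinations within 12 min:
- C+E: time 7+3=10, value 41+55=96
- B+E: time 7+3=10, value 37+55=92
- D+E: time 3+3=6, value 32+55=87
Best: 96 marks.

96 marks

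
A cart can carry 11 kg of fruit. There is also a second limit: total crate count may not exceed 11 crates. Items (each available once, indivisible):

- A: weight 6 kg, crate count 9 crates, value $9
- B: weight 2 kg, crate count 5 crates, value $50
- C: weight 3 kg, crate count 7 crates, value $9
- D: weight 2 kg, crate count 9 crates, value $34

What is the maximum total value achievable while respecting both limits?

$50

Feasible sets respecting both limits:
- B: weight 2, crate count 5, value 50
- D: weight 2, crate count 9, value 34
- A: weight 6, crate count 9, value 9
- C: weight 3, crate count 7, value 9
Best: $50.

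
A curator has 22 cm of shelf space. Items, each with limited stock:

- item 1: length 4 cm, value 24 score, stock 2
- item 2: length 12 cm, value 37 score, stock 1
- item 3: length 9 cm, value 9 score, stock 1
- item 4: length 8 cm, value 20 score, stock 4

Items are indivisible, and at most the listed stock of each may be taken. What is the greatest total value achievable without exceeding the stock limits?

85 score

Best selections within length 22 and stock limits:
- 2×item 1 + 1×item 2: length 20, value 85
- 2×item 1 + 1×item 4: length 16, value 68
Best: 85 score.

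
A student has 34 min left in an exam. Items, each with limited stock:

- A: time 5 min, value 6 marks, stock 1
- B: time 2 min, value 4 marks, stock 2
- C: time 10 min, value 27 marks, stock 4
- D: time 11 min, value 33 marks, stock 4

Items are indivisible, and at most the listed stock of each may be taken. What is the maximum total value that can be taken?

Best selections within time 34 and stock limits:
- 3×D: time 33, value 99
- 1×B + 1×C + 2×D: time 34, value 97
Best: 99 marks.

99 marks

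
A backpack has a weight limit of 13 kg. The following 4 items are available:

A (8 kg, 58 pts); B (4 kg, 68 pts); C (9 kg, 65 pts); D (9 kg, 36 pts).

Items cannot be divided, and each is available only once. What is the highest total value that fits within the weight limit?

This is a 0/1 knapsack; check combinations near the capacity.
- B+C: weight 4+9=13, value 68+65=133
- A+B: weight 8+4=12, value 58+68=126
- B+D: weight 4+9=13, value 68+36=104
- B: weight 4, value 68
Best: 133 pts.

133 pts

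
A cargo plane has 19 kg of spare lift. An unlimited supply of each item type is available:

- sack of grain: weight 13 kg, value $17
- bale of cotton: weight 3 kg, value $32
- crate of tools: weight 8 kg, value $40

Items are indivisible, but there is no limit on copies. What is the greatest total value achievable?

$192

Best value-per-unit is bale of cotton at 32/3, and filling with it alone uses weight 6×3=18. No mix of the others beats 6×32 = 192.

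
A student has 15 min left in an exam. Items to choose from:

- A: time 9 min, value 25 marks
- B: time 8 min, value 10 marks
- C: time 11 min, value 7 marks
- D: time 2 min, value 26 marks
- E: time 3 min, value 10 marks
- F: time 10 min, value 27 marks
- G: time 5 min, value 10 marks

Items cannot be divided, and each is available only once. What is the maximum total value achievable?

Check high-value combinations within 15 min:
- D+E+F: time 2+3+10=15, value 26+10+27=63
- A+D+E: time 9+2+3=14, value 25+26+10=61
- D+F: time 2+10=12, value 26+27=53
- A+D: time 9+2=11, value 25+26=51
- D+E+G: time 2+3+5=10, value 26+10+10=46
Best: 63 marks.

63 marks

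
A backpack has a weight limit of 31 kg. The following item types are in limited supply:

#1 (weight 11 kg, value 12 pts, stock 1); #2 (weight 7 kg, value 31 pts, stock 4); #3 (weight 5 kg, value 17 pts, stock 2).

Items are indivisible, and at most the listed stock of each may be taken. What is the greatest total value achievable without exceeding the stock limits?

127 pts

Best selections within weight 31 and stock limits:
- 3×#2 + 2×#3: weight 31, value 127
- 4×#2: weight 28, value 124
- 3×#2 + 1×#3: weight 26, value 110
- 2×#2 + 2×#3: weight 24, value 96
Best: 127 pts.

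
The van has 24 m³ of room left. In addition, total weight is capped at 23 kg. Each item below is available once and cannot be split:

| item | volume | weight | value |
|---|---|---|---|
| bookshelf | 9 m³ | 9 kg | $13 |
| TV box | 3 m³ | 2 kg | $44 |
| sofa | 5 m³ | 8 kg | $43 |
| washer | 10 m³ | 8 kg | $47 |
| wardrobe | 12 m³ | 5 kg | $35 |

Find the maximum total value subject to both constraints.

Feasible sets respecting both limits:
- TV box+sofa+washer: volume 18, weight 18, value 134
- TV box+sofa+wardrobe: volume 20, weight 15, value 122
- bookshelf+TV box+washer: volume 22, weight 19, value 104
Best: $134.

$134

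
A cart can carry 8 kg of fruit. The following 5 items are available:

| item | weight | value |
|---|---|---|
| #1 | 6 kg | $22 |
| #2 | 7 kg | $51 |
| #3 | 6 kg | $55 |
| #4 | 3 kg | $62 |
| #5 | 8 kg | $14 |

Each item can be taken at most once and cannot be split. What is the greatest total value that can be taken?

Check high-value combinations within 8 kg:
- #4: weight 3, value 62
- #3: weight 6, value 55
- #2: weight 7, value 51
- #1: weight 6, value 22
- #5: weight 8, value 14
Best: $62.

$62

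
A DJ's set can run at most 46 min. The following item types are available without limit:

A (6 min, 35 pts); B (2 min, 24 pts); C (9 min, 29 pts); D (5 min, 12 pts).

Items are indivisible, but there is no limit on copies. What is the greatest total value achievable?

Best value-per-unit is B at 24/2, and filling with it alone uses duration 23×2=46. No mix of the others beats 23×24 = 552.

552 pts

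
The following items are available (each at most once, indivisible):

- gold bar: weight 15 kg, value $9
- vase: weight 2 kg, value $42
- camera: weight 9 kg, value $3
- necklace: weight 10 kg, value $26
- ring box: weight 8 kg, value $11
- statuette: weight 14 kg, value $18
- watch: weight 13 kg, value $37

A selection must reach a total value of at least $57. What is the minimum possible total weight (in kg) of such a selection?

Subsets with value ≥ 57, sorted by total weight:
- vase+necklace: weight 12, value 68
- vase+watch: weight 15, value 79
Minimum weight: 12 kg.

12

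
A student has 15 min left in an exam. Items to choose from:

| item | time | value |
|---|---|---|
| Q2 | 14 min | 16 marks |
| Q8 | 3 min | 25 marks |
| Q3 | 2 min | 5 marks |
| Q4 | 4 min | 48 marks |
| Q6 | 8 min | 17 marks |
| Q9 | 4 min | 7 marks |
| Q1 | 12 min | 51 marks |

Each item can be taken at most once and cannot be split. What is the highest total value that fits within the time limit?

Check high-value combinations within 15 min:
- Q8+Q4+Q6: time 3+4+8=15, value 25+48+17=90
- Q8+Q3+Q4+Q9: time 3+2+4+4=13, value 25+5+48+7=85
- Q8+Q4+Q9: time 3+4+4=11, value 25+48+7=80
- Q8+Q3+Q4: time 3+2+4=9, value 25+5+48=78
- Q8+Q1: time 3+12=15, value 25+51=76
Best: 90 marks.

90 marks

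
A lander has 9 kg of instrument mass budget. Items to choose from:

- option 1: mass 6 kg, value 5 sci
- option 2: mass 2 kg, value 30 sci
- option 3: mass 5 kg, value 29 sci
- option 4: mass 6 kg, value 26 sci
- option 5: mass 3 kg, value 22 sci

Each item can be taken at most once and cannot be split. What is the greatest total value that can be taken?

59 sci

This is a 0/1 knapsack; check combinations near the capacity.
- option 2+option 3: mass 2+5=7, value 30+29=59
- option 2+option 4: mass 2+6=8, value 30+26=56
- option 2+option 5: mass 2+3=5, value 30+22=52
Best: 59 sci.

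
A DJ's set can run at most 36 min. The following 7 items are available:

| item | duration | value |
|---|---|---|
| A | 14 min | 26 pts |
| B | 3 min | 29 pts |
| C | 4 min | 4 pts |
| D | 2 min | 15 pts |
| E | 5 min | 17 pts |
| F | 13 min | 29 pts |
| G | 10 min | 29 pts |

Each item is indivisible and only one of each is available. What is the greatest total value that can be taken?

119 pts

Check high-value combinations within 36 min:
- B+D+E+F+G: duration 3+2+5+13+10=33, value 29+15+17+29+29=119
- A+B+D+E+G: duration 14+3+2+5+10=34, value 26+29+15+17+29=116
- B+C+E+F+G: duration 3+4+5+13+10=35, value 29+4+17+29+29=108
- B+C+D+F+G: duration 3+4+2+13+10=32, value 29+4+15+29+29=106
Best: 119 pts.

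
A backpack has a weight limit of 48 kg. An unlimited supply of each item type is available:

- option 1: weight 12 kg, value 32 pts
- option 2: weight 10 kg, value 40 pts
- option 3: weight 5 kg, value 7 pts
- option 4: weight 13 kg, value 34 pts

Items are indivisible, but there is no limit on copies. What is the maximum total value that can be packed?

Best value-per-unit is option 2 at 40/10; filling with it alone gives 4×40 = 160.
Optimal mix: 4×option 2 + 1×option 3 → weight 45, value 167.

167 pts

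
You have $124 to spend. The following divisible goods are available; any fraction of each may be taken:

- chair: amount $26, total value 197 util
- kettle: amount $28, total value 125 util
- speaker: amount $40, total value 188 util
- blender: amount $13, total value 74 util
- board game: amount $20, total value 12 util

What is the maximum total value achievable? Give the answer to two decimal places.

Take in order of value per unit:
- chair (197/26 per unit): all 26 → value 197, running total 197.00
- blender (74/13 per unit): all 13 → value 74, running total 271.00
- speaker (188/40 per unit): all 40 → value 188, running total 459.00
- kettle (125/28 per unit): all 28 → value 125, running total 584.00
- board game (12/20 per unit): 17 of 20 → value 17×12/20 = 10.2000, running total 594.20
Total 594.20.

594.20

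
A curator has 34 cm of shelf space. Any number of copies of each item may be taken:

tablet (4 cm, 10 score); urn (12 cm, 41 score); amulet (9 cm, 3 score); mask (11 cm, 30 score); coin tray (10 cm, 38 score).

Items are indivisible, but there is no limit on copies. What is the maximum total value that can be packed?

124 score

Best value-per-unit is coin tray at 38/10; filling with it alone gives 3×38 = 114.
Optimal mix: 1×tablet + 3×coin tray → length 34, value 124.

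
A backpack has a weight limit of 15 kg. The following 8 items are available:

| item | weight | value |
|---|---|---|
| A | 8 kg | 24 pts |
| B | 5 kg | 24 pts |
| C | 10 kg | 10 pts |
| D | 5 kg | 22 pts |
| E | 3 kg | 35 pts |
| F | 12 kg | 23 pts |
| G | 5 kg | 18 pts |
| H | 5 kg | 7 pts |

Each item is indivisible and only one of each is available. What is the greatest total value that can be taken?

81 pts

Check high-value combinations within 15 kg:
- B+D+E: weight 5+5+3=13, value 24+22+35=81
- B+E+G: weight 5+3+5=13, value 24+35+18=77
- D+E+G: weight 5+3+5=13, value 22+35+18=75
- B+E+H: weight 5+3+5=13, value 24+35+7=66
Best: 81 pts.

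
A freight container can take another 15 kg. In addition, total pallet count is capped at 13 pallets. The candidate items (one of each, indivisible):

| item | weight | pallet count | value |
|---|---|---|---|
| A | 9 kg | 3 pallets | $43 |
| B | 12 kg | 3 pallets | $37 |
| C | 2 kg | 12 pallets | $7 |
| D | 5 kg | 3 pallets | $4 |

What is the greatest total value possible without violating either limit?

$47

Feasible sets respecting both limits:
- A+D: weight 14, pallet count 6, value 47
- A: weight 9, pallet count 3, value 43
- B: weight 12, pallet count 3, value 37
Best: $47.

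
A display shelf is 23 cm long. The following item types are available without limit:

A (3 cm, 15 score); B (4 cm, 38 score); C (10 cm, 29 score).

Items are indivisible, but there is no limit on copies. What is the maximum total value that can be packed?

205 score

Best value-per-unit is B at 38/4; filling with it alone gives 5×38 = 190.
Optimal mix: 1×A + 5×B → length 23, value 205.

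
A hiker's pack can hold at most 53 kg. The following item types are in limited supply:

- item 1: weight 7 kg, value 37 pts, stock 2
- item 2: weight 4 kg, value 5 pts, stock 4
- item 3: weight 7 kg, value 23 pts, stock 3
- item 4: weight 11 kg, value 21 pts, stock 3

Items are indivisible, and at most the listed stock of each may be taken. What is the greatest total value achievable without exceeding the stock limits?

Best selections within weight 53 and stock limits:
- 2×item 1 + 1×item 2 + 3×item 3 + 1×item 4: weight 50, value 169
- 2×item 1 + 3×item 3 + 1×item 4: weight 46, value 164
- 2×item 1 + 4×item 2 + 3×item 3: weight 51, value 163
Best: 169 pts.

169 pts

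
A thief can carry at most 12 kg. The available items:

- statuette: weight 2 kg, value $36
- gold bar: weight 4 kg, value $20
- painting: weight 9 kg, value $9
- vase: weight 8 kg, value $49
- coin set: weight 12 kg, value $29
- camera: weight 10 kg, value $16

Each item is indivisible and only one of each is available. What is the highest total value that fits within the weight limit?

$85

Check high-value combinations within 12 kg:
- statuette+vase: weight 2+8=10, value 36+49=85
- gold bar+vase: weight 4+8=12, value 20+49=69
- statuette+gold bar: weight 2+4=6, value 36+20=56
- statuette+camera: weight 2+10=12, value 36+16=52
- vase: weight 8, value 49
Best: $85.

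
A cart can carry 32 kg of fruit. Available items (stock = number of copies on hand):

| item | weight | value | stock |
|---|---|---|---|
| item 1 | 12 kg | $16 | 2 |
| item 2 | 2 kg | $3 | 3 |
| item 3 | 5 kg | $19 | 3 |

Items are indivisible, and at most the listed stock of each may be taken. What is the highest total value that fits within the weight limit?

$79

Top feasible selections:
- 1×item 1 + 2×item 2 + 3×item 3: weight 31, value 79
- 1×item 1 + 1×item 2 + 3×item 3: weight 29, value 76
- 1×item 1 + 3×item 3: weight 27, value 73
- 3×item 2 + 3×item 3: weight 21, value 66
Best: $79.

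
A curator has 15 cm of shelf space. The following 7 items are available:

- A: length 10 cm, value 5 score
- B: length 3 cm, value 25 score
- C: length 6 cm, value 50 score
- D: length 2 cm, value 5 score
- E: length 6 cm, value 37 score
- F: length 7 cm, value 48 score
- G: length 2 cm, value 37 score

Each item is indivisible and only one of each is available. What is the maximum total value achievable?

Check high-value combinations within 15 cm:
- C+F+G: length 6+7+2=15, value 50+48+37=135
- C+E+G: length 6+6+2=14, value 50+37+37=124
- E+F+G: length 6+7+2=15, value 37+48+37=122
- B+C+D+G: length 3+6+2+2=13, value 25+50+5+37=117
Best: 135 score.

135 score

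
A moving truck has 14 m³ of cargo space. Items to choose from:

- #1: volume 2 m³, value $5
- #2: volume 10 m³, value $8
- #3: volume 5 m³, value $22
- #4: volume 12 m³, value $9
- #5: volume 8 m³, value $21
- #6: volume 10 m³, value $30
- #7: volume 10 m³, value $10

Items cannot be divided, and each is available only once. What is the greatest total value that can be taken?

Check high-value combinations within 14 m³:
- #3+#5: volume 5+8=13, value 22+21=43
- #1+#6: volume 2+10=12, value 5+30=35
- #6: volume 10, value 30
- #1+#3: volume 2+5=7, value 5+22=27
- #1+#5: volume 2+8=10, value 5+21=26
Best: $43.

$43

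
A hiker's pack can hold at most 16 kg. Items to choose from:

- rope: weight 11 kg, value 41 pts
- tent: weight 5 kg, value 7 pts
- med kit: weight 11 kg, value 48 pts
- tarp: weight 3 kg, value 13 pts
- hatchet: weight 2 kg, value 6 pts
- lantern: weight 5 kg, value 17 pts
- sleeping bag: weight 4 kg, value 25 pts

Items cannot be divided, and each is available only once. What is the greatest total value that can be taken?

73 pts

Check high-value combinations within 16 kg:
- med kit+sleeping bag: weight 11+4=15, value 48+25=73
- med kit+tarp+hatchet: weight 11+3+2=16, value 48+13+6=67
- rope+sleeping bag: weight 11+4=15, value 41+25=66
- med kit+lantern: weight 11+5=16, value 48+17=65
Best: 73 pts.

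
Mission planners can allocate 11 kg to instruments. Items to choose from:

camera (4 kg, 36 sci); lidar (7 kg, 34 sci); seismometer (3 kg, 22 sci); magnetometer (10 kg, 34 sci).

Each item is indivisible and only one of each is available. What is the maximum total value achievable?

70 sci

This is a 0/1 knapsack; check combinations near the capacity.
- camera+lidar: mass 4+7=11, value 36+34=70
- camera+seismometer: mass 4+3=7, value 36+22=58
- lidar+seismometer: mass 7+3=10, value 34+22=56
Best: 70 sci.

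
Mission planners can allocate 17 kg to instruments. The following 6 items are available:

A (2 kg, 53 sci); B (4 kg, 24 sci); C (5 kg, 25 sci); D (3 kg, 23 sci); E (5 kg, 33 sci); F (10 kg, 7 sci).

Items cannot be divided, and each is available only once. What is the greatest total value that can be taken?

Check high-value combinations within 17 kg:
- A+B+C+E: mass 2+4+5+5=16, value 53+24+25+33=135
- A+C+D+E: mass 2+5+3+5=15, value 53+25+23+33=134
- A+B+D+E: mass 2+4+3+5=14, value 53+24+23+33=133
- A+B+C+D: mass 2+4+5+3=14, value 53+24+25+23=125
- A+C+E: mass 2+5+5=12, value 53+25+33=111
Best: 135 sci.

135 sci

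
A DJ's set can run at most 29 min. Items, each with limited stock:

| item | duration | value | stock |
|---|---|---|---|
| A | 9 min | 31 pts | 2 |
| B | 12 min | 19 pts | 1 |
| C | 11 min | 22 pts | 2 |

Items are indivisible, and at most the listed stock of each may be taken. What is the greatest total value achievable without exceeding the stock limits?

Top feasible selections:
- 2×A + 1×C: duration 29, value 84
- 2×A: duration 18, value 62
Best: 84 pts.

84 pts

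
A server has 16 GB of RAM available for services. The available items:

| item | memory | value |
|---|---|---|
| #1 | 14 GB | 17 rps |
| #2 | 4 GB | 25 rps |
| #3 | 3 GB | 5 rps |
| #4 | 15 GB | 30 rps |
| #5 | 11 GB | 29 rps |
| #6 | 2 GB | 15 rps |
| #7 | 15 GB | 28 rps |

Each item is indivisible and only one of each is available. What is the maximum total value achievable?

54 rps

Check high-value combinations within 16 GB:
- #2+#5: memory 4+11=15, value 25+29=54
- #3+#5+#6: memory 3+11+2=16, value 5+29+15=49
- #2+#3+#6: memory 4+3+2=9, value 25+5+15=45
- #5+#6: memory 11+2=13, value 29+15=44
Best: 54 rps.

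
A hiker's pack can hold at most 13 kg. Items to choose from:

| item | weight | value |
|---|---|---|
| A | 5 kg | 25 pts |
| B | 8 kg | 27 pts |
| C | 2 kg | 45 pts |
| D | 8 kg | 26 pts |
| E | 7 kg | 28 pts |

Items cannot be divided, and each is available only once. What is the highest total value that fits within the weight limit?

73 pts

Check high-value combinations within 13 kg:
- C+E: weight 2+7=9, value 45+28=73
- B+C: weight 8+2=10, value 27+45=72
- C+D: weight 2+8=10, value 45+26=71
- A+C: weight 5+2=7, value 25+45=70
- A+E: weight 5+7=12, value 25+28=53
Best: 73 pts.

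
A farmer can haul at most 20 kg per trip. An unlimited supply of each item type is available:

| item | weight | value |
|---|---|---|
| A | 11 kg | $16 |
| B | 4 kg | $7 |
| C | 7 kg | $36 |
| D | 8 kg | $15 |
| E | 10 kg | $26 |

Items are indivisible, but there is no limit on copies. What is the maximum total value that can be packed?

$79

Best value-per-unit is C at 36/7; filling with it alone gives 2×36 = 72.
Optimal mix: 1×B + 2×C → weight 18, value 79.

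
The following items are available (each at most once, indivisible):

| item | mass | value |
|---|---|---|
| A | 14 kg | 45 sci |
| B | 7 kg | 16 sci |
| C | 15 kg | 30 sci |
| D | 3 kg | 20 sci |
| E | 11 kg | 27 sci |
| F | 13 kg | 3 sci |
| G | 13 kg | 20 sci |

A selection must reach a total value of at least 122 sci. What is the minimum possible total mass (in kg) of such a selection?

Subsets with value ≥ 122, sorted by total mass:
- A+C+D+E: mass 43, value 122
- A+B+D+E+G: mass 48, value 128
- A+B+C+D+E: mass 50, value 138
Minimum mass: 43 kg.

43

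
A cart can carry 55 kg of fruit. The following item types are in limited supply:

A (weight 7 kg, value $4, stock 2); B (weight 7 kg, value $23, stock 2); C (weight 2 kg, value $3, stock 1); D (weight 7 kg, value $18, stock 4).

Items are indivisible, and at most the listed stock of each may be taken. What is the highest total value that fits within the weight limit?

Top feasible selections:
- 1×A + 2×B + 1×C + 4×D: weight 51, value 125
- 1×A + 2×B + 4×D: weight 49, value 122
- 2×B + 1×C + 4×D: weight 44, value 121
Best: $125.

$125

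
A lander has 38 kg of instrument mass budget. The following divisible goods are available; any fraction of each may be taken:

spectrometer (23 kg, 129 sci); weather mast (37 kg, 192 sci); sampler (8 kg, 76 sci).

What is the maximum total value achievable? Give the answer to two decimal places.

Take in order of value per unit:
- sampler (76/8 per unit): all 8 → value 76, running total 76.00
- spectrometer (129/23 per unit): all 23 → value 129, running total 205.00
- weather mast (192/37 per unit): 7 of 37 → value 7×192/37 = 36.3243, running total 241.32
Total 241.32.

241.32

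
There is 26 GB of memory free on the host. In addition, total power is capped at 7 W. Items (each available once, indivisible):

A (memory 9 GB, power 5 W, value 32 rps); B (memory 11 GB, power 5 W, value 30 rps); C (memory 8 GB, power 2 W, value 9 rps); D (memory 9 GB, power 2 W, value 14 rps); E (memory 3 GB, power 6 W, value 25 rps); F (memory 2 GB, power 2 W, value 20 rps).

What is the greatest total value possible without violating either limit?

52 rps

Feasible sets respecting both limits:
- A+F: memory 11, power 7, value 52
- B+F: memory 13, power 7, value 50
- A+D: memory 18, power 7, value 46
Best: 52 rps.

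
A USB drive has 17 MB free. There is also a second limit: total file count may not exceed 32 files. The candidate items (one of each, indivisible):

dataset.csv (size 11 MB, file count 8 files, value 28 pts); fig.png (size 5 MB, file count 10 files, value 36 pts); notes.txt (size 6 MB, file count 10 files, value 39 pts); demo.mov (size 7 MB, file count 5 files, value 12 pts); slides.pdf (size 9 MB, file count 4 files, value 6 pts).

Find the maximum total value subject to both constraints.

Feasible sets respecting both limits:
- fig.png+notes.txt: size 11, file count 20, value 75
- dataset.csv+notes.txt: size 17, file count 18, value 67
- dataset.csv+fig.png: size 16, file count 18, value 64
- notes.txt+demo.mov: size 13, file count 15, value 51
Best: 75 pts.

75 pts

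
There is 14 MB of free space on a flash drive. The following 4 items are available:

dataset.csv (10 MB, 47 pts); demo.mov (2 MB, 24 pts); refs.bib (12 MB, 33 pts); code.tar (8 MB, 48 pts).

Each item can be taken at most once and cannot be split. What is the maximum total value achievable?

This is a 0/1 knapsack; check combinations near the capacity.
- demo.mov+code.tar: size 2+8=10, value 24+48=72
- dataset.csv+demo.mov: size 10+2=12, value 47+24=71
- demo.mov+refs.bib: size 2+12=14, value 24+33=57
- code.tar: size 8, value 48
Best: 72 pts.

72 pts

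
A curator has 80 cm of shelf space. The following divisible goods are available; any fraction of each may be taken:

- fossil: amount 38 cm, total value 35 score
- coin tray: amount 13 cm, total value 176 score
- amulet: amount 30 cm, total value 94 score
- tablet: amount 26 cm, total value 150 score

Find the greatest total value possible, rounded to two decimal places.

430.13

Take in order of value per unit:
- coin tray (176/13 per unit): all 13 → value 176, running total 176.00
- tablet (150/26 per unit): all 26 → value 150, running total 326.00
- amulet (94/30 per unit): all 30 → value 94, running total 420.00
- fossil (35/38 per unit): 11 of 38 → value 11×35/38 = 10.1316, running total 430.13
Total 430.13.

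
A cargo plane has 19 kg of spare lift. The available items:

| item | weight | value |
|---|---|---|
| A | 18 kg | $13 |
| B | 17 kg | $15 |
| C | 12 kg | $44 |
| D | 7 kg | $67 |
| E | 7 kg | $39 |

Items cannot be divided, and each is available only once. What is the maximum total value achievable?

Check high-value combinations within 19 kg:
- C+D: weight 12+7=19, value 44+67=111
- D+E: weight 7+7=14, value 67+39=106
- C+E: weight 12+7=19, value 44+39=83
- D: weight 7, value 67
- C: weight 12, value 44
Best: $111.

$111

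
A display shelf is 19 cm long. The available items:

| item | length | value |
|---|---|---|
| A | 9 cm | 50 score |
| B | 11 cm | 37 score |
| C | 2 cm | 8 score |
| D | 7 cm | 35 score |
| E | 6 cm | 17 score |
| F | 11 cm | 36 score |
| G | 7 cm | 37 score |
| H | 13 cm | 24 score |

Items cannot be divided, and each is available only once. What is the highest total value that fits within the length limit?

Check high-value combinations within 19 cm:
- A+C+G: length 9+2+7=18, value 50+8+37=95
- A+C+D: length 9+2+7=18, value 50+8+35=93
- A+G: length 9+7=16, value 50+37=87
- A+D: length 9+7=16, value 50+35=85
- C+D+G: length 2+7+7=16, value 8+35+37=80
Best: 95 score.

95 score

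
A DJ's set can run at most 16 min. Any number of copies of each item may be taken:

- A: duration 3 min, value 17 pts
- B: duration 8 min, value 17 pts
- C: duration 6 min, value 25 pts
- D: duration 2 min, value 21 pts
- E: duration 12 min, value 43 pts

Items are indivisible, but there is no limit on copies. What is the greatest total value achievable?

Best value-per-unit is D at 21/2, and filling with it alone uses duration 8×2=16. No mix of the others beats 8×21 = 168.

168 pts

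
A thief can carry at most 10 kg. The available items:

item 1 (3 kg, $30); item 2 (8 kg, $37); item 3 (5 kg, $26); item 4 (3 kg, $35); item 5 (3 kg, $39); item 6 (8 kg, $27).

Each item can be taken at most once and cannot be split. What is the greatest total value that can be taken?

Check high-value combinations within 10 kg:
- item 1+item 4+item 5: weight 3+3+3=9, value 30+35+39=104
- item 4+item 5: weight 3+3=6, value 35+39=74
- item 1+item 5: weight 3+3=6, value 30+39=69
Best: $104.

$104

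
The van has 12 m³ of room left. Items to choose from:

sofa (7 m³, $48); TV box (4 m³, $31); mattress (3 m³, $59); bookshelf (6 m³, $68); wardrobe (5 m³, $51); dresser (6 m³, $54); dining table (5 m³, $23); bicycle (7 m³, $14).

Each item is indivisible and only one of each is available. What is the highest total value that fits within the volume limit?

Check high-value combinations within 12 m³:
- TV box+mattress+wardrobe: volume 4+3+5=12, value 31+59+51=141
- mattress+bookshelf: volume 3+6=9, value 59+68=127
- bookshelf+dresser: volume 6+6=12, value 68+54=122
- bookshelf+wardrobe: volume 6+5=11, value 68+51=119
Best: $141.

$141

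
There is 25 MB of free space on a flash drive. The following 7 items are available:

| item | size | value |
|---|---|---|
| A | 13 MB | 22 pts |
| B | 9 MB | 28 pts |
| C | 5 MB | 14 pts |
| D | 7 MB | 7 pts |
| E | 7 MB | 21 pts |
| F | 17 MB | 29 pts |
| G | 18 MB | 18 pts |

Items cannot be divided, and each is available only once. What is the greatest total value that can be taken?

63 pts

This is a 0/1 knapsack; check combinations near the capacity.
- B+C+E: size 9+5+7=21, value 28+14+21=63
- A+C+E: size 13+5+7=25, value 22+14+21=57
- B+D+E: size 9+7+7=23, value 28+7+21=56
- A+B: size 13+9=22, value 22+28=50
Best: 63 pts.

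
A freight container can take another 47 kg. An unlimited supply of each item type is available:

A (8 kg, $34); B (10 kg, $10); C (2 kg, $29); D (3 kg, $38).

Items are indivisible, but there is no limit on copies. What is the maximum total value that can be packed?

Best value-per-unit is C at 29/2; filling with it alone gives 23×29 = 667.
Optimal mix: 22×C + 1×D → weight 47, value 676.

$676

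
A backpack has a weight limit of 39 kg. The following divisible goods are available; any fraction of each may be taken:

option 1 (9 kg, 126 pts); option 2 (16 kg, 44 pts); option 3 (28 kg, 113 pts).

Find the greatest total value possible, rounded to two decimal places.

244.50

Take in order of value per unit:
- option 1 (126/9 per unit): all 9 → value 126, running total 126.00
- option 3 (113/28 per unit): all 28 → value 113, running total 239.00
- option 2 (44/16 per unit): 2 of 16 → value 2×44/16 = 5.5000, running total 244.50
Total 244.50.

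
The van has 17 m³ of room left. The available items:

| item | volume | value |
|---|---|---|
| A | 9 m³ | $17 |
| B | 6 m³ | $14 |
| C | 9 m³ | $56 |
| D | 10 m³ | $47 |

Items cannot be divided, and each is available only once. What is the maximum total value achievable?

$70

Check high-value combinations within 17 m³:
- B+C: volume 6+9=15, value 14+56=70
- B+D: volume 6+10=16, value 14+47=61
- C: volume 9, value 56
- D: volume 10, value 47
- A+B: volume 9+6=15, value 17+14=31
Best: $70.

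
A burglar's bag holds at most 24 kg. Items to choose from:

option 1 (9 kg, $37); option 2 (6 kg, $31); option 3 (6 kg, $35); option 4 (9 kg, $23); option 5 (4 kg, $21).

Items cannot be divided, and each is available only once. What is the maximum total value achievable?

$103

Check high-value combinations within 24 kg:
- option 1+option 2+option 3: weight 9+6+6=21, value 37+31+35=103
- option 1+option 3+option 4: weight 9+6+9=24, value 37+35+23=95
- option 1+option 3+option 5: weight 9+6+4=19, value 37+35+21=93
- option 1+option 2+option 4: weight 9+6+9=24, value 37+31+23=91
Best: $103.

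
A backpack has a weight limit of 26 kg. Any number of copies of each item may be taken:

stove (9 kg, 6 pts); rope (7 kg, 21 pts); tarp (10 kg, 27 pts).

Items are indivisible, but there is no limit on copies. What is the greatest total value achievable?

69 pts

Best value-per-unit is rope at 21/7; filling with it alone gives 3×21 = 63.
Optimal mix: 2×rope + 1×tarp → weight 24, value 69.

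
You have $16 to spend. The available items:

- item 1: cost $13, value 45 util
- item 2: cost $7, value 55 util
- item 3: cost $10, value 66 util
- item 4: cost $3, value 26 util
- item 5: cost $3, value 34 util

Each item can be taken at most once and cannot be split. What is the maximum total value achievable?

126 util

Check high-value combinations within $16:
- item 3+item 4+item 5: cost 10+3+3=16, value 66+26+34=126
- item 2+item 4+item 5: cost 7+3+3=13, value 55+26+34=115
- item 3+item 5: cost 10+3=13, value 66+34=100
- item 3+item 4: cost 10+3=13, value 66+26=92
Best: 126 util.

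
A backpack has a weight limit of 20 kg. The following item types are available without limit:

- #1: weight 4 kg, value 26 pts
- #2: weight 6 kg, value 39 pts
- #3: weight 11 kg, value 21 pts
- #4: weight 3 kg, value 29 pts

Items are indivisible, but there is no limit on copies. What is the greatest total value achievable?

Best value-per-unit is #4 at 29/3, and filling with it alone uses weight 6×3=18. No mix of the others beats 6×29 = 174.

174 pts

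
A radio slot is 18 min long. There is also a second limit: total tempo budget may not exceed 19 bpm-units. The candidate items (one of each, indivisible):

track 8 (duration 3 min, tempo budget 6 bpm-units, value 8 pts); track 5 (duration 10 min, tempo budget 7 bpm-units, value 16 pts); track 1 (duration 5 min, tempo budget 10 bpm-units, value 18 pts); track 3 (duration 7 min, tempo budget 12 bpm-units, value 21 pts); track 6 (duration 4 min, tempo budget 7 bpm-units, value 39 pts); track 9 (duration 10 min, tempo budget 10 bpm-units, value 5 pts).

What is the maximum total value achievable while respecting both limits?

60 pts

Feasible sets respecting both limits:
- track 3+track 6: duration 11, tempo budget 19, value 60
- track 1+track 6: duration 9, tempo budget 17, value 57
- track 5+track 6: duration 14, tempo budget 14, value 55
Best: 60 pts.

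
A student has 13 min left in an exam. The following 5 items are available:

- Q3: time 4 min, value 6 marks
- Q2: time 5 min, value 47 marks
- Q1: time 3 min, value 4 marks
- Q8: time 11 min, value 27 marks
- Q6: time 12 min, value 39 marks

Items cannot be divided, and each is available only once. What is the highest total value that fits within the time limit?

Check high-value combinations within 13 min:
- Q3+Q2+Q1: time 4+5+3=12, value 6+47+4=57
- Q3+Q2: time 4+5=9, value 6+47=53
- Q2+Q1: time 5+3=8, value 47+4=51
- Q2: time 5, value 47
- Q6: time 12, value 39
Best: 57 marks.

57 marks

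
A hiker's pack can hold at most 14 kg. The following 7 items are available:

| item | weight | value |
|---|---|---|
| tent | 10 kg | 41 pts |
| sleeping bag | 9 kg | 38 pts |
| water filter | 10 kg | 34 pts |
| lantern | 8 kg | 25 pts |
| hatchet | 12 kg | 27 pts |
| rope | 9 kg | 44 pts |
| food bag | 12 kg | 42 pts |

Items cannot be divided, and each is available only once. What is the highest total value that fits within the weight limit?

Check high-value combinations within 14 kg:
- rope: weight 9, value 44
- food bag: weight 12, value 42
- tent: weight 10, value 41
Best: 44 pts.

44 pts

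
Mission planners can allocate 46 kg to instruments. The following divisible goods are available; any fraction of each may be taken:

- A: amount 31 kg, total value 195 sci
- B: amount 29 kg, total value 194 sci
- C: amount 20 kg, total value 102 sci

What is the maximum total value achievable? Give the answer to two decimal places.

Take in order of value per unit:
- B (194/29 per unit): all 29 → value 194, running total 194.00
- A (195/31 per unit): 17 of 31 → value 17×195/31 = 106.9355, running total 300.94
Total 300.94.

300.94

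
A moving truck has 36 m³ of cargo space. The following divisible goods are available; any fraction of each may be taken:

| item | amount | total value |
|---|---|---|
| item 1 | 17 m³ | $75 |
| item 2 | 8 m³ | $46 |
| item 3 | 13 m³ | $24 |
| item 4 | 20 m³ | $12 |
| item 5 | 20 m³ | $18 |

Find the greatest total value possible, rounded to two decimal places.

141.31

Take in order of value per unit:
- item 2 (46/8 per unit): all 8 → value 46, running total 46.00
- item 1 (75/17 per unit): all 17 → value 75, running total 121.00
- item 3 (24/13 per unit): 11 of 13 → value 11×24/13 = 20.3077, running total 141.31
Total 141.31.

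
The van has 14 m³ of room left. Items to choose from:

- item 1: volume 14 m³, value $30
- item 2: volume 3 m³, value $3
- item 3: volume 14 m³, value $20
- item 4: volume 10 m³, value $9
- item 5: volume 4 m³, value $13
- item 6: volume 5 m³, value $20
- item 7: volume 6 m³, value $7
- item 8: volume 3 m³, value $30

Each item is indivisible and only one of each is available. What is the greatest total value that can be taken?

$63

Check high-value combinations within 14 m³:
- item 5+item 6+item 8: volume 4+5+3=12, value 13+20+30=63
- item 6+item 7+item 8: volume 5+6+3=14, value 20+7+30=57
- item 2+item 6+item 8: volume 3+5+3=11, value 3+20+30=53
Best: $63.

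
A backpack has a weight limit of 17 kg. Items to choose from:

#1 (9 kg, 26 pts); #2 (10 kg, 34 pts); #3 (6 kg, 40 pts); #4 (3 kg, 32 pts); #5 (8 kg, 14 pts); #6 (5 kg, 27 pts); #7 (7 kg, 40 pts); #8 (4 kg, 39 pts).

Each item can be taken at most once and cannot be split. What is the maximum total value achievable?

Check high-value combinations within 17 kg:
- #3+#7+#8: weight 6+7+4=17, value 40+40+39=119
- #3+#4+#7: weight 6+3+7=16, value 40+32+40=112
- #3+#4+#8: weight 6+3+4=13, value 40+32+39=111
Best: 119 pts.

119 pts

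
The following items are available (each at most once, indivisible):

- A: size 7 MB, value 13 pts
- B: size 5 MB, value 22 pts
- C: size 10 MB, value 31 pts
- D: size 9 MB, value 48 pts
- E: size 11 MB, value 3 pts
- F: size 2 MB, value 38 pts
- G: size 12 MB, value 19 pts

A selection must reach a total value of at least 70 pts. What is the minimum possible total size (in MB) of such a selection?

11

Subsets with value ≥ 70, sorted by total size:
- D+F: size 11, value 86
- A+B+F: size 14, value 73
- B+D: size 14, value 70
Minimum size: 11 MB.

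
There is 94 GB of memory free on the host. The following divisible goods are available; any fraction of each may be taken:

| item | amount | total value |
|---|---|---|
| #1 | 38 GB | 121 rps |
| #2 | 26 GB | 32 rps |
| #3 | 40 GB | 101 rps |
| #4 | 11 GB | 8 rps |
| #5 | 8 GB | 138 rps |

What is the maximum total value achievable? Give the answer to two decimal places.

Take in order of value per unit:
- #5 (138/8 per unit): all 8 → value 138, running total 138.00
- #1 (121/38 per unit): all 38 → value 121, running total 259.00
- #3 (101/40 per unit): all 40 → value 101, running total 360.00
- #2 (32/26 per unit): 8 of 26 → value 8×32/26 = 9.8462, running total 369.85
Total 369.85.

369.85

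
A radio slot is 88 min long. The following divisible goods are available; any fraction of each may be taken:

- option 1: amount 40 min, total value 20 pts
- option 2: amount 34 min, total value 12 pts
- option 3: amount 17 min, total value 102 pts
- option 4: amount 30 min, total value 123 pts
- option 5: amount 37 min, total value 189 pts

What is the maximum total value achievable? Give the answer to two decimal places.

Take in order of value per unit:
- option 3 (102/17 per unit): all 17 → value 102, running total 102.00
- option 5 (189/37 per unit): all 37 → value 189, running total 291.00
- option 4 (123/30 per unit): all 30 → value 123, running total 414.00
- option 1 (20/40 per unit): 4 of 40 → value 4×20/40 = 2.0000, running total 416.00
Total 416.00.

416.00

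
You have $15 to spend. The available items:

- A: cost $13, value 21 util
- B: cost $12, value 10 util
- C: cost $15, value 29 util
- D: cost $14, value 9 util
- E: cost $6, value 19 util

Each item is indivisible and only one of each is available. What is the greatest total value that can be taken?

This is a 0/1 knapsack; check combinations near the capacity.
- C: cost 15, value 29
- A: cost 13, value 21
- E: cost 6, value 19
- B: cost 12, value 10
- D: cost 14, value 9
Best: 29 util.

29 util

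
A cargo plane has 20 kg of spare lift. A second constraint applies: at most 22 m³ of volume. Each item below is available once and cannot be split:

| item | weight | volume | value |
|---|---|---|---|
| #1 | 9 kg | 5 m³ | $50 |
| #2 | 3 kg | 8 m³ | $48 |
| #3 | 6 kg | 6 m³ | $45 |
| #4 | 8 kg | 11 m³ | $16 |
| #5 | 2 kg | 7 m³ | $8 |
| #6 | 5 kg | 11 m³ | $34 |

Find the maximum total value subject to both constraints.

$143

Feasible sets respecting both limits:
- #1+#2+#3: weight 18, volume 19, value 143
- #1+#3+#6: weight 20, volume 22, value 129
- #1+#2+#5: weight 14, volume 20, value 106
Best: $143.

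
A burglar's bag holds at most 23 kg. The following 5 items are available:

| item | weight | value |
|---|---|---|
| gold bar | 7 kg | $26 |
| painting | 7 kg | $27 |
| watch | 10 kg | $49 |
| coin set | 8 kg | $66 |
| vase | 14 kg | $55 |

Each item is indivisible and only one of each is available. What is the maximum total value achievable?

Check high-value combinations within 23 kg:
- coin set+vase: weight 8+14=22, value 66+55=121
- gold bar+painting+coin set: weight 7+7+8=22, value 26+27+66=119
- watch+coin set: weight 10+8=18, value 49+66=115
- painting+coin set: weight 7+8=15, value 27+66=93
- gold bar+coin set: weight 7+8=15, value 26+66=92
Best: $121.

$121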